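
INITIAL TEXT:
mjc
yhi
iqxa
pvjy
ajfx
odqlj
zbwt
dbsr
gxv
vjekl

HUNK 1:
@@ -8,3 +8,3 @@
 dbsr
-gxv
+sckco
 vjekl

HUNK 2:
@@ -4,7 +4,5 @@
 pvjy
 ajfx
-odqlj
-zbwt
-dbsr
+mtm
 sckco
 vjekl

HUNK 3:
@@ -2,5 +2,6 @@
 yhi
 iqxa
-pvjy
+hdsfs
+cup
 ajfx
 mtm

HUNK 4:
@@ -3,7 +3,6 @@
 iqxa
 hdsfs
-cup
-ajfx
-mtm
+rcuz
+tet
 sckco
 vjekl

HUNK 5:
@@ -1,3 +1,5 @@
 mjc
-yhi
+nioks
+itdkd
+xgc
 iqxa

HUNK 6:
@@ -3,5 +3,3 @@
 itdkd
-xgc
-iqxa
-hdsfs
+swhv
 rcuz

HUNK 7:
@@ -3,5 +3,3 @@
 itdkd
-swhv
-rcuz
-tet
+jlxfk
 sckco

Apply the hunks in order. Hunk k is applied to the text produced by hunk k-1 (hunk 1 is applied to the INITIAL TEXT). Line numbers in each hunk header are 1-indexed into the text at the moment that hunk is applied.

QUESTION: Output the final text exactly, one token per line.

Hunk 1: at line 8 remove [gxv] add [sckco] -> 10 lines: mjc yhi iqxa pvjy ajfx odqlj zbwt dbsr sckco vjekl
Hunk 2: at line 4 remove [odqlj,zbwt,dbsr] add [mtm] -> 8 lines: mjc yhi iqxa pvjy ajfx mtm sckco vjekl
Hunk 3: at line 2 remove [pvjy] add [hdsfs,cup] -> 9 lines: mjc yhi iqxa hdsfs cup ajfx mtm sckco vjekl
Hunk 4: at line 3 remove [cup,ajfx,mtm] add [rcuz,tet] -> 8 lines: mjc yhi iqxa hdsfs rcuz tet sckco vjekl
Hunk 5: at line 1 remove [yhi] add [nioks,itdkd,xgc] -> 10 lines: mjc nioks itdkd xgc iqxa hdsfs rcuz tet sckco vjekl
Hunk 6: at line 3 remove [xgc,iqxa,hdsfs] add [swhv] -> 8 lines: mjc nioks itdkd swhv rcuz tet sckco vjekl
Hunk 7: at line 3 remove [swhv,rcuz,tet] add [jlxfk] -> 6 lines: mjc nioks itdkd jlxfk sckco vjekl

Answer: mjc
nioks
itdkd
jlxfk
sckco
vjekl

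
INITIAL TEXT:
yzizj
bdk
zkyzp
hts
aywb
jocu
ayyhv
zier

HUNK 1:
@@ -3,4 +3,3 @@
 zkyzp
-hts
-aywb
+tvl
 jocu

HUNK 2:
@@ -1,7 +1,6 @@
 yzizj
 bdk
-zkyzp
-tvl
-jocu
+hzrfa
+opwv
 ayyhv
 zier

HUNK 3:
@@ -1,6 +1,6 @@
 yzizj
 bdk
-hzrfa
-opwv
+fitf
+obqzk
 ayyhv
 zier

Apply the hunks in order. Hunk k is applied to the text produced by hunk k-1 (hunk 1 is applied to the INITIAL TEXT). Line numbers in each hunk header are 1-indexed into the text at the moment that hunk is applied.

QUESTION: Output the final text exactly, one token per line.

Answer: yzizj
bdk
fitf
obqzk
ayyhv
zier

Derivation:
Hunk 1: at line 3 remove [hts,aywb] add [tvl] -> 7 lines: yzizj bdk zkyzp tvl jocu ayyhv zier
Hunk 2: at line 1 remove [zkyzp,tvl,jocu] add [hzrfa,opwv] -> 6 lines: yzizj bdk hzrfa opwv ayyhv zier
Hunk 3: at line 1 remove [hzrfa,opwv] add [fitf,obqzk] -> 6 lines: yzizj bdk fitf obqzk ayyhv zier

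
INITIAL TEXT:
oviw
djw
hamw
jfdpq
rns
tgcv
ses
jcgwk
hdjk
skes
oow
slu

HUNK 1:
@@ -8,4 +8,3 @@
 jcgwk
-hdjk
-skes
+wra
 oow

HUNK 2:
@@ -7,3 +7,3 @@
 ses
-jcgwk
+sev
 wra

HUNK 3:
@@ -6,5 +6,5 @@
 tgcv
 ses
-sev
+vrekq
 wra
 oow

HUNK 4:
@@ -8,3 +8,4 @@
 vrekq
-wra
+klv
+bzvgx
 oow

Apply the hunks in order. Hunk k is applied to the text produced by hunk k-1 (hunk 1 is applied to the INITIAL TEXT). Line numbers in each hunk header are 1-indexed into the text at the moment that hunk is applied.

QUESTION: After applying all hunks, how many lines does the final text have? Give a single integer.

Hunk 1: at line 8 remove [hdjk,skes] add [wra] -> 11 lines: oviw djw hamw jfdpq rns tgcv ses jcgwk wra oow slu
Hunk 2: at line 7 remove [jcgwk] add [sev] -> 11 lines: oviw djw hamw jfdpq rns tgcv ses sev wra oow slu
Hunk 3: at line 6 remove [sev] add [vrekq] -> 11 lines: oviw djw hamw jfdpq rns tgcv ses vrekq wra oow slu
Hunk 4: at line 8 remove [wra] add [klv,bzvgx] -> 12 lines: oviw djw hamw jfdpq rns tgcv ses vrekq klv bzvgx oow slu
Final line count: 12

Answer: 12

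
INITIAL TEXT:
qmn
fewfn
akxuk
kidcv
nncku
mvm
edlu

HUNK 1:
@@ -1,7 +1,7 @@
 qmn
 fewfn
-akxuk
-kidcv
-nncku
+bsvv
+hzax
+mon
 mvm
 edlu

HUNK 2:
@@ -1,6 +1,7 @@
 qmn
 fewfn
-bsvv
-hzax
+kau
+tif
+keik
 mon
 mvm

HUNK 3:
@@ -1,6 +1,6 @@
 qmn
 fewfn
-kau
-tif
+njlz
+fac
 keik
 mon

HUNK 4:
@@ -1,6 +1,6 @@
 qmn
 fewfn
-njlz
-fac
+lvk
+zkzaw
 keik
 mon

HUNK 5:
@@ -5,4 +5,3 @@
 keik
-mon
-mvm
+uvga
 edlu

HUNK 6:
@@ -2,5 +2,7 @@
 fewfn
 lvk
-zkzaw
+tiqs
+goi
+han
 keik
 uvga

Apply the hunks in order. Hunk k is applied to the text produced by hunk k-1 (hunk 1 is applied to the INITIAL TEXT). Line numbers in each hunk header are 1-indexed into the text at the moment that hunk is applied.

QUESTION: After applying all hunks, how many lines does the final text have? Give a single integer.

Answer: 9

Derivation:
Hunk 1: at line 1 remove [akxuk,kidcv,nncku] add [bsvv,hzax,mon] -> 7 lines: qmn fewfn bsvv hzax mon mvm edlu
Hunk 2: at line 1 remove [bsvv,hzax] add [kau,tif,keik] -> 8 lines: qmn fewfn kau tif keik mon mvm edlu
Hunk 3: at line 1 remove [kau,tif] add [njlz,fac] -> 8 lines: qmn fewfn njlz fac keik mon mvm edlu
Hunk 4: at line 1 remove [njlz,fac] add [lvk,zkzaw] -> 8 lines: qmn fewfn lvk zkzaw keik mon mvm edlu
Hunk 5: at line 5 remove [mon,mvm] add [uvga] -> 7 lines: qmn fewfn lvk zkzaw keik uvga edlu
Hunk 6: at line 2 remove [zkzaw] add [tiqs,goi,han] -> 9 lines: qmn fewfn lvk tiqs goi han keik uvga edlu
Final line count: 9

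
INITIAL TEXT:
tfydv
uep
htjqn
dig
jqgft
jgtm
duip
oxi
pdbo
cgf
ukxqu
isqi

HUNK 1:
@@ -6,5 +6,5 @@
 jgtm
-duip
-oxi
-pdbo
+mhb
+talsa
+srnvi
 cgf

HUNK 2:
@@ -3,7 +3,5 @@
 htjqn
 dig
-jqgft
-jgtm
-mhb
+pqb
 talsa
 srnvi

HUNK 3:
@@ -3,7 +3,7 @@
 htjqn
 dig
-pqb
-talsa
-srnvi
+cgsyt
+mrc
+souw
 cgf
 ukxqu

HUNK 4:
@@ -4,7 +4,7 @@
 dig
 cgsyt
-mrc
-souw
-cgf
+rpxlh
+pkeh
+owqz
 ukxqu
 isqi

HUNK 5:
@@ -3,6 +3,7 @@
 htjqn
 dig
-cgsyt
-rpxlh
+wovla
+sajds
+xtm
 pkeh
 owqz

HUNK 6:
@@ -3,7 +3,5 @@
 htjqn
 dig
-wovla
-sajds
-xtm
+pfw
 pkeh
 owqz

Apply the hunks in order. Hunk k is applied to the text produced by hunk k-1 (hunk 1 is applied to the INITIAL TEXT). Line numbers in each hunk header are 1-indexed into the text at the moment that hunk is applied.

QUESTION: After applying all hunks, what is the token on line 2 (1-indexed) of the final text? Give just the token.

Hunk 1: at line 6 remove [duip,oxi,pdbo] add [mhb,talsa,srnvi] -> 12 lines: tfydv uep htjqn dig jqgft jgtm mhb talsa srnvi cgf ukxqu isqi
Hunk 2: at line 3 remove [jqgft,jgtm,mhb] add [pqb] -> 10 lines: tfydv uep htjqn dig pqb talsa srnvi cgf ukxqu isqi
Hunk 3: at line 3 remove [pqb,talsa,srnvi] add [cgsyt,mrc,souw] -> 10 lines: tfydv uep htjqn dig cgsyt mrc souw cgf ukxqu isqi
Hunk 4: at line 4 remove [mrc,souw,cgf] add [rpxlh,pkeh,owqz] -> 10 lines: tfydv uep htjqn dig cgsyt rpxlh pkeh owqz ukxqu isqi
Hunk 5: at line 3 remove [cgsyt,rpxlh] add [wovla,sajds,xtm] -> 11 lines: tfydv uep htjqn dig wovla sajds xtm pkeh owqz ukxqu isqi
Hunk 6: at line 3 remove [wovla,sajds,xtm] add [pfw] -> 9 lines: tfydv uep htjqn dig pfw pkeh owqz ukxqu isqi
Final line 2: uep

Answer: uep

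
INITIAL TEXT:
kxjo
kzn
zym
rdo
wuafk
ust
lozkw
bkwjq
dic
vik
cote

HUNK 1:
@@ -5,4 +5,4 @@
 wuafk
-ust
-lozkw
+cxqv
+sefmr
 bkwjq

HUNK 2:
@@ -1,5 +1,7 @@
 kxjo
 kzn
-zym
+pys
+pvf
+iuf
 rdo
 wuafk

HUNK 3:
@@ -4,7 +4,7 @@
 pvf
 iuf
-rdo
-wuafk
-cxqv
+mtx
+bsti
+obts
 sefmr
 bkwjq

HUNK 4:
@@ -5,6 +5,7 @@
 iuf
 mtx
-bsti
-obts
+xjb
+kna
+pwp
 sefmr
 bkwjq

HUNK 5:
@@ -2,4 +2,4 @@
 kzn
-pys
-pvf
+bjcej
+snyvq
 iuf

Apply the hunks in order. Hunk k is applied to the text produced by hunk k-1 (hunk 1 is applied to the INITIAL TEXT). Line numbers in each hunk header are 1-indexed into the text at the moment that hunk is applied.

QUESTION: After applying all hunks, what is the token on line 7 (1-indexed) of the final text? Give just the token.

Hunk 1: at line 5 remove [ust,lozkw] add [cxqv,sefmr] -> 11 lines: kxjo kzn zym rdo wuafk cxqv sefmr bkwjq dic vik cote
Hunk 2: at line 1 remove [zym] add [pys,pvf,iuf] -> 13 lines: kxjo kzn pys pvf iuf rdo wuafk cxqv sefmr bkwjq dic vik cote
Hunk 3: at line 4 remove [rdo,wuafk,cxqv] add [mtx,bsti,obts] -> 13 lines: kxjo kzn pys pvf iuf mtx bsti obts sefmr bkwjq dic vik cote
Hunk 4: at line 5 remove [bsti,obts] add [xjb,kna,pwp] -> 14 lines: kxjo kzn pys pvf iuf mtx xjb kna pwp sefmr bkwjq dic vik cote
Hunk 5: at line 2 remove [pys,pvf] add [bjcej,snyvq] -> 14 lines: kxjo kzn bjcej snyvq iuf mtx xjb kna pwp sefmr bkwjq dic vik cote
Final line 7: xjb

Answer: xjb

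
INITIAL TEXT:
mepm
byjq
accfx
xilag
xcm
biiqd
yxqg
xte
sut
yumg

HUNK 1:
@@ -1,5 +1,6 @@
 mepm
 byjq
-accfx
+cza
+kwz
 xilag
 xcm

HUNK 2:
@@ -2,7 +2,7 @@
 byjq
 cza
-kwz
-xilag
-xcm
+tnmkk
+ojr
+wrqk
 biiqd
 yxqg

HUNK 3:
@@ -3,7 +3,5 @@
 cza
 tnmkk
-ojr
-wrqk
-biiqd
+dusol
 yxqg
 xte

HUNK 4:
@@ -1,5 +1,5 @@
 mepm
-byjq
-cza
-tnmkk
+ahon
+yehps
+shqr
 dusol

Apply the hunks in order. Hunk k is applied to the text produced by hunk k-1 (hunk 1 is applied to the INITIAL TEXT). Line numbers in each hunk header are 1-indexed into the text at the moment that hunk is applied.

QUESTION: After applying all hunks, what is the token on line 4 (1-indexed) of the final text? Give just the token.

Hunk 1: at line 1 remove [accfx] add [cza,kwz] -> 11 lines: mepm byjq cza kwz xilag xcm biiqd yxqg xte sut yumg
Hunk 2: at line 2 remove [kwz,xilag,xcm] add [tnmkk,ojr,wrqk] -> 11 lines: mepm byjq cza tnmkk ojr wrqk biiqd yxqg xte sut yumg
Hunk 3: at line 3 remove [ojr,wrqk,biiqd] add [dusol] -> 9 lines: mepm byjq cza tnmkk dusol yxqg xte sut yumg
Hunk 4: at line 1 remove [byjq,cza,tnmkk] add [ahon,yehps,shqr] -> 9 lines: mepm ahon yehps shqr dusol yxqg xte sut yumg
Final line 4: shqr

Answer: shqr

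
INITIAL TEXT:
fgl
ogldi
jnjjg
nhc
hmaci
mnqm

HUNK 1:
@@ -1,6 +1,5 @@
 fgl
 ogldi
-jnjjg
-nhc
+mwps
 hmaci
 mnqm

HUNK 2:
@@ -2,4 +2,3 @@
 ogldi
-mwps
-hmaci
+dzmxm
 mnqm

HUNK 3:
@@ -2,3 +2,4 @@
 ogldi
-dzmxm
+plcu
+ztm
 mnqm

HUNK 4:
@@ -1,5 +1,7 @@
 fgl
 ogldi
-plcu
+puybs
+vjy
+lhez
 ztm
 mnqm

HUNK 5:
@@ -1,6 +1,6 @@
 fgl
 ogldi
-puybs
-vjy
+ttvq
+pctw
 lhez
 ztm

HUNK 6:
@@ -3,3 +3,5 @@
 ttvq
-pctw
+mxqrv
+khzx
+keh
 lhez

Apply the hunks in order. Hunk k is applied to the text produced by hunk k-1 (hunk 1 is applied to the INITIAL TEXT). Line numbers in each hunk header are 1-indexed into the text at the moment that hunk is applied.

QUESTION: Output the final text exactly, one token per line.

Hunk 1: at line 1 remove [jnjjg,nhc] add [mwps] -> 5 lines: fgl ogldi mwps hmaci mnqm
Hunk 2: at line 2 remove [mwps,hmaci] add [dzmxm] -> 4 lines: fgl ogldi dzmxm mnqm
Hunk 3: at line 2 remove [dzmxm] add [plcu,ztm] -> 5 lines: fgl ogldi plcu ztm mnqm
Hunk 4: at line 1 remove [plcu] add [puybs,vjy,lhez] -> 7 lines: fgl ogldi puybs vjy lhez ztm mnqm
Hunk 5: at line 1 remove [puybs,vjy] add [ttvq,pctw] -> 7 lines: fgl ogldi ttvq pctw lhez ztm mnqm
Hunk 6: at line 3 remove [pctw] add [mxqrv,khzx,keh] -> 9 lines: fgl ogldi ttvq mxqrv khzx keh lhez ztm mnqm

Answer: fgl
ogldi
ttvq
mxqrv
khzx
keh
lhez
ztm
mnqm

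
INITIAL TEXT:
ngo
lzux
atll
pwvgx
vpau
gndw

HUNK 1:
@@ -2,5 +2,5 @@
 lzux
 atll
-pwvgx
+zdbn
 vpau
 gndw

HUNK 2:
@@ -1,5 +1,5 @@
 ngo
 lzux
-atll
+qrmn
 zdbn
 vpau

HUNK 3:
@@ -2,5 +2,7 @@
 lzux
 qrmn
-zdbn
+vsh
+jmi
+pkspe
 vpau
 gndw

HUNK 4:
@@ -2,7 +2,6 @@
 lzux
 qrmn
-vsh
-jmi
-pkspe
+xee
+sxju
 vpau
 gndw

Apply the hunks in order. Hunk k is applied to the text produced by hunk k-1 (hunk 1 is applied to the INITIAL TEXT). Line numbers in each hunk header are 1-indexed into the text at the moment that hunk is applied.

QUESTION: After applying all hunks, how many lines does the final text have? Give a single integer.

Hunk 1: at line 2 remove [pwvgx] add [zdbn] -> 6 lines: ngo lzux atll zdbn vpau gndw
Hunk 2: at line 1 remove [atll] add [qrmn] -> 6 lines: ngo lzux qrmn zdbn vpau gndw
Hunk 3: at line 2 remove [zdbn] add [vsh,jmi,pkspe] -> 8 lines: ngo lzux qrmn vsh jmi pkspe vpau gndw
Hunk 4: at line 2 remove [vsh,jmi,pkspe] add [xee,sxju] -> 7 lines: ngo lzux qrmn xee sxju vpau gndw
Final line count: 7

Answer: 7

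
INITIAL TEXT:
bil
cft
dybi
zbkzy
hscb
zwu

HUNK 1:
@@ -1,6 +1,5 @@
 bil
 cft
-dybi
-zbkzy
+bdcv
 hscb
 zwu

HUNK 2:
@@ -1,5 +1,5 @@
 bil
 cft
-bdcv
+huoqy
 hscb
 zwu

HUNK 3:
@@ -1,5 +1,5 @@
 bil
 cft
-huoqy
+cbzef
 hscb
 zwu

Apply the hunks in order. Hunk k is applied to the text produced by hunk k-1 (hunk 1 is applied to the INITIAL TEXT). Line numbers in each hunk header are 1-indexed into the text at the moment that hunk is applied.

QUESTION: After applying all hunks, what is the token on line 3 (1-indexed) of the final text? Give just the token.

Answer: cbzef

Derivation:
Hunk 1: at line 1 remove [dybi,zbkzy] add [bdcv] -> 5 lines: bil cft bdcv hscb zwu
Hunk 2: at line 1 remove [bdcv] add [huoqy] -> 5 lines: bil cft huoqy hscb zwu
Hunk 3: at line 1 remove [huoqy] add [cbzef] -> 5 lines: bil cft cbzef hscb zwu
Final line 3: cbzef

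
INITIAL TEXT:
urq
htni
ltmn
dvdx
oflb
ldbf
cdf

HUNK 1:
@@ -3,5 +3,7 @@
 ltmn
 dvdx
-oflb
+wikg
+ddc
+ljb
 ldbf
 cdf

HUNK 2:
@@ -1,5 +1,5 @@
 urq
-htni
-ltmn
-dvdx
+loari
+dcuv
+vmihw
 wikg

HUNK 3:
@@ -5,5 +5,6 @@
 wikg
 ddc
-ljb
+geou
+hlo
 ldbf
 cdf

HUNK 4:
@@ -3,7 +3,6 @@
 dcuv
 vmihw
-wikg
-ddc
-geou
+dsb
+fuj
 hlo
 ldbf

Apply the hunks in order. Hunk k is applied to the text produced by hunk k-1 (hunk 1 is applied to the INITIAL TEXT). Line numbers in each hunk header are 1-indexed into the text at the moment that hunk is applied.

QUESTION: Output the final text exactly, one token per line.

Answer: urq
loari
dcuv
vmihw
dsb
fuj
hlo
ldbf
cdf

Derivation:
Hunk 1: at line 3 remove [oflb] add [wikg,ddc,ljb] -> 9 lines: urq htni ltmn dvdx wikg ddc ljb ldbf cdf
Hunk 2: at line 1 remove [htni,ltmn,dvdx] add [loari,dcuv,vmihw] -> 9 lines: urq loari dcuv vmihw wikg ddc ljb ldbf cdf
Hunk 3: at line 5 remove [ljb] add [geou,hlo] -> 10 lines: urq loari dcuv vmihw wikg ddc geou hlo ldbf cdf
Hunk 4: at line 3 remove [wikg,ddc,geou] add [dsb,fuj] -> 9 lines: urq loari dcuv vmihw dsb fuj hlo ldbf cdf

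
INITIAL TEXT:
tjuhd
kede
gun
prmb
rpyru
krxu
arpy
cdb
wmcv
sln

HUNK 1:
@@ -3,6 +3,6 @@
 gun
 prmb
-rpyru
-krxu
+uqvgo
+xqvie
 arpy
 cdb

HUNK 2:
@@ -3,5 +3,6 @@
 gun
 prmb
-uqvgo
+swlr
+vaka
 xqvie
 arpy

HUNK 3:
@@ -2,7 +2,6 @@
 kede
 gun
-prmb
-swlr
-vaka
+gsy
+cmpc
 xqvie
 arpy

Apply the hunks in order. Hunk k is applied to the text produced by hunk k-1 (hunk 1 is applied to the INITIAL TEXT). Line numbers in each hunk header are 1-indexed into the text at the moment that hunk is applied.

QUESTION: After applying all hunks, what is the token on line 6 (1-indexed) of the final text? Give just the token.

Hunk 1: at line 3 remove [rpyru,krxu] add [uqvgo,xqvie] -> 10 lines: tjuhd kede gun prmb uqvgo xqvie arpy cdb wmcv sln
Hunk 2: at line 3 remove [uqvgo] add [swlr,vaka] -> 11 lines: tjuhd kede gun prmb swlr vaka xqvie arpy cdb wmcv sln
Hunk 3: at line 2 remove [prmb,swlr,vaka] add [gsy,cmpc] -> 10 lines: tjuhd kede gun gsy cmpc xqvie arpy cdb wmcv sln
Final line 6: xqvie

Answer: xqvie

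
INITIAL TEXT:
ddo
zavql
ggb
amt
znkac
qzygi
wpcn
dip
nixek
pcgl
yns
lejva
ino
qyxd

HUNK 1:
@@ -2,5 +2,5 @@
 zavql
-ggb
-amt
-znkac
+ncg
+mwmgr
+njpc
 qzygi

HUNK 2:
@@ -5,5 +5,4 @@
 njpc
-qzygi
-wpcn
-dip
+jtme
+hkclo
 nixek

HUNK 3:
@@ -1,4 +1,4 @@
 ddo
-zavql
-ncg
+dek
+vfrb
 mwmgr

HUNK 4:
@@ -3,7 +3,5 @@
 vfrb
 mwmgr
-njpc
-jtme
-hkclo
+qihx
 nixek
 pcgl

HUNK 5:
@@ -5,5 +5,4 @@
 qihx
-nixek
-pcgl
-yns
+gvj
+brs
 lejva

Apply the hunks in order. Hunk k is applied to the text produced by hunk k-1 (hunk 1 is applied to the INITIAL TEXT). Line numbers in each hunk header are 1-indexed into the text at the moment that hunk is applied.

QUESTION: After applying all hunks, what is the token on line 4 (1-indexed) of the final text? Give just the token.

Answer: mwmgr

Derivation:
Hunk 1: at line 2 remove [ggb,amt,znkac] add [ncg,mwmgr,njpc] -> 14 lines: ddo zavql ncg mwmgr njpc qzygi wpcn dip nixek pcgl yns lejva ino qyxd
Hunk 2: at line 5 remove [qzygi,wpcn,dip] add [jtme,hkclo] -> 13 lines: ddo zavql ncg mwmgr njpc jtme hkclo nixek pcgl yns lejva ino qyxd
Hunk 3: at line 1 remove [zavql,ncg] add [dek,vfrb] -> 13 lines: ddo dek vfrb mwmgr njpc jtme hkclo nixek pcgl yns lejva ino qyxd
Hunk 4: at line 3 remove [njpc,jtme,hkclo] add [qihx] -> 11 lines: ddo dek vfrb mwmgr qihx nixek pcgl yns lejva ino qyxd
Hunk 5: at line 5 remove [nixek,pcgl,yns] add [gvj,brs] -> 10 lines: ddo dek vfrb mwmgr qihx gvj brs lejva ino qyxd
Final line 4: mwmgr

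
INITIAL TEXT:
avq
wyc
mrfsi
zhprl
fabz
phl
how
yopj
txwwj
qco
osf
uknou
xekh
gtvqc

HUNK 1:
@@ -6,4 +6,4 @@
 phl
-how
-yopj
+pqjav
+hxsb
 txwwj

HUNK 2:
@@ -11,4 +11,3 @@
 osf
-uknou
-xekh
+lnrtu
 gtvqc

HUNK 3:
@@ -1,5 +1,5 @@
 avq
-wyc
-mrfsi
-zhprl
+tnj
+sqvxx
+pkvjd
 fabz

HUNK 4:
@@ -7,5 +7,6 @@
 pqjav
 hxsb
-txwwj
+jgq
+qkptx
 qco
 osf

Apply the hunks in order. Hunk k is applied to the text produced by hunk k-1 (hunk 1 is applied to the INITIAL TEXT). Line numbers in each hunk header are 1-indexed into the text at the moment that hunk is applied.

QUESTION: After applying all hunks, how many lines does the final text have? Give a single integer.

Answer: 14

Derivation:
Hunk 1: at line 6 remove [how,yopj] add [pqjav,hxsb] -> 14 lines: avq wyc mrfsi zhprl fabz phl pqjav hxsb txwwj qco osf uknou xekh gtvqc
Hunk 2: at line 11 remove [uknou,xekh] add [lnrtu] -> 13 lines: avq wyc mrfsi zhprl fabz phl pqjav hxsb txwwj qco osf lnrtu gtvqc
Hunk 3: at line 1 remove [wyc,mrfsi,zhprl] add [tnj,sqvxx,pkvjd] -> 13 lines: avq tnj sqvxx pkvjd fabz phl pqjav hxsb txwwj qco osf lnrtu gtvqc
Hunk 4: at line 7 remove [txwwj] add [jgq,qkptx] -> 14 lines: avq tnj sqvxx pkvjd fabz phl pqjav hxsb jgq qkptx qco osf lnrtu gtvqc
Final line count: 14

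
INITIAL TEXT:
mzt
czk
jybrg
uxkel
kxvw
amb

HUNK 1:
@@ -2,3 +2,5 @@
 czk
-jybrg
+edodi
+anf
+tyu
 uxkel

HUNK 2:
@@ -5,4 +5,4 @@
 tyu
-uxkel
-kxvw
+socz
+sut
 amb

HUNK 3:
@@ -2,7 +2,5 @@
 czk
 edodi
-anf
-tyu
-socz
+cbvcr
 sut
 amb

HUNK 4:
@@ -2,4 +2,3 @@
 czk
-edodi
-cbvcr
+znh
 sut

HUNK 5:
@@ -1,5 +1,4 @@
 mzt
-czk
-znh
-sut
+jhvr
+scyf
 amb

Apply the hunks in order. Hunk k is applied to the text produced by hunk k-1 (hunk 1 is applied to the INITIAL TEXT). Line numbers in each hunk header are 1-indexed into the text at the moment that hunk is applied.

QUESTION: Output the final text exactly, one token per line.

Hunk 1: at line 2 remove [jybrg] add [edodi,anf,tyu] -> 8 lines: mzt czk edodi anf tyu uxkel kxvw amb
Hunk 2: at line 5 remove [uxkel,kxvw] add [socz,sut] -> 8 lines: mzt czk edodi anf tyu socz sut amb
Hunk 3: at line 2 remove [anf,tyu,socz] add [cbvcr] -> 6 lines: mzt czk edodi cbvcr sut amb
Hunk 4: at line 2 remove [edodi,cbvcr] add [znh] -> 5 lines: mzt czk znh sut amb
Hunk 5: at line 1 remove [czk,znh,sut] add [jhvr,scyf] -> 4 lines: mzt jhvr scyf amb

Answer: mzt
jhvr
scyf
amb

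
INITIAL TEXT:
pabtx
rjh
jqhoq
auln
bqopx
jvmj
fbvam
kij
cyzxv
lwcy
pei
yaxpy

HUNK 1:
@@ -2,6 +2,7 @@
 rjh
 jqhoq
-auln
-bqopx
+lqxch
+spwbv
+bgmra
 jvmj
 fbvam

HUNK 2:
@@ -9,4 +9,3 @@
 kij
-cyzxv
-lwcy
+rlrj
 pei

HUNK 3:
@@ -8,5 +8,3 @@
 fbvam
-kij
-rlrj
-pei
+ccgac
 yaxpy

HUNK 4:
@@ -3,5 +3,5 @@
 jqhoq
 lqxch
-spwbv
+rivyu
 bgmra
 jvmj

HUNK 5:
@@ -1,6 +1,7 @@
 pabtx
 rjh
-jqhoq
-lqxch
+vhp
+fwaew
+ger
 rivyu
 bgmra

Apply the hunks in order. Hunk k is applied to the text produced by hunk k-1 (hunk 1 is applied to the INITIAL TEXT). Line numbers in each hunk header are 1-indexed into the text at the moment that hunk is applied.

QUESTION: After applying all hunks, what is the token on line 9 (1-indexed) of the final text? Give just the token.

Answer: fbvam

Derivation:
Hunk 1: at line 2 remove [auln,bqopx] add [lqxch,spwbv,bgmra] -> 13 lines: pabtx rjh jqhoq lqxch spwbv bgmra jvmj fbvam kij cyzxv lwcy pei yaxpy
Hunk 2: at line 9 remove [cyzxv,lwcy] add [rlrj] -> 12 lines: pabtx rjh jqhoq lqxch spwbv bgmra jvmj fbvam kij rlrj pei yaxpy
Hunk 3: at line 8 remove [kij,rlrj,pei] add [ccgac] -> 10 lines: pabtx rjh jqhoq lqxch spwbv bgmra jvmj fbvam ccgac yaxpy
Hunk 4: at line 3 remove [spwbv] add [rivyu] -> 10 lines: pabtx rjh jqhoq lqxch rivyu bgmra jvmj fbvam ccgac yaxpy
Hunk 5: at line 1 remove [jqhoq,lqxch] add [vhp,fwaew,ger] -> 11 lines: pabtx rjh vhp fwaew ger rivyu bgmra jvmj fbvam ccgac yaxpy
Final line 9: fbvam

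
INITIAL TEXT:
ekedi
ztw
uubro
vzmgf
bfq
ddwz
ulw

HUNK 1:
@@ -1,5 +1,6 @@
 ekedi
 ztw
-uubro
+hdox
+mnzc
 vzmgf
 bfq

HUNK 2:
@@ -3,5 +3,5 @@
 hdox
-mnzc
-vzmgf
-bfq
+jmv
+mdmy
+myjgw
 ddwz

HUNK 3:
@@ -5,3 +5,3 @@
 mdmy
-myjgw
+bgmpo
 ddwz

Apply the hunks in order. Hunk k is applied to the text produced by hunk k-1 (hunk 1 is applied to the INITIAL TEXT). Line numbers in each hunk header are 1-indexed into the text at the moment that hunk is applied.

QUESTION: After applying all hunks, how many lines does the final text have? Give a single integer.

Answer: 8

Derivation:
Hunk 1: at line 1 remove [uubro] add [hdox,mnzc] -> 8 lines: ekedi ztw hdox mnzc vzmgf bfq ddwz ulw
Hunk 2: at line 3 remove [mnzc,vzmgf,bfq] add [jmv,mdmy,myjgw] -> 8 lines: ekedi ztw hdox jmv mdmy myjgw ddwz ulw
Hunk 3: at line 5 remove [myjgw] add [bgmpo] -> 8 lines: ekedi ztw hdox jmv mdmy bgmpo ddwz ulw
Final line count: 8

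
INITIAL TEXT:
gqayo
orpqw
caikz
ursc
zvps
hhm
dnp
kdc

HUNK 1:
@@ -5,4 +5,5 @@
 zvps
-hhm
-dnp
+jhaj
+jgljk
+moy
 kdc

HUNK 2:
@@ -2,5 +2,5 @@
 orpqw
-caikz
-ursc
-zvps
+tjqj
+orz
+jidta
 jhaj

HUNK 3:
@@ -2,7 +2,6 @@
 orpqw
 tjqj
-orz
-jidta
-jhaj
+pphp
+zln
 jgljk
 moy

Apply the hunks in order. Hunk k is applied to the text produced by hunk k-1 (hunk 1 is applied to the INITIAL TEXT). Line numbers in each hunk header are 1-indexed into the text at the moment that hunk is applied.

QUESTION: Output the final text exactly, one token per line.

Hunk 1: at line 5 remove [hhm,dnp] add [jhaj,jgljk,moy] -> 9 lines: gqayo orpqw caikz ursc zvps jhaj jgljk moy kdc
Hunk 2: at line 2 remove [caikz,ursc,zvps] add [tjqj,orz,jidta] -> 9 lines: gqayo orpqw tjqj orz jidta jhaj jgljk moy kdc
Hunk 3: at line 2 remove [orz,jidta,jhaj] add [pphp,zln] -> 8 lines: gqayo orpqw tjqj pphp zln jgljk moy kdc

Answer: gqayo
orpqw
tjqj
pphp
zln
jgljk
moy
kdc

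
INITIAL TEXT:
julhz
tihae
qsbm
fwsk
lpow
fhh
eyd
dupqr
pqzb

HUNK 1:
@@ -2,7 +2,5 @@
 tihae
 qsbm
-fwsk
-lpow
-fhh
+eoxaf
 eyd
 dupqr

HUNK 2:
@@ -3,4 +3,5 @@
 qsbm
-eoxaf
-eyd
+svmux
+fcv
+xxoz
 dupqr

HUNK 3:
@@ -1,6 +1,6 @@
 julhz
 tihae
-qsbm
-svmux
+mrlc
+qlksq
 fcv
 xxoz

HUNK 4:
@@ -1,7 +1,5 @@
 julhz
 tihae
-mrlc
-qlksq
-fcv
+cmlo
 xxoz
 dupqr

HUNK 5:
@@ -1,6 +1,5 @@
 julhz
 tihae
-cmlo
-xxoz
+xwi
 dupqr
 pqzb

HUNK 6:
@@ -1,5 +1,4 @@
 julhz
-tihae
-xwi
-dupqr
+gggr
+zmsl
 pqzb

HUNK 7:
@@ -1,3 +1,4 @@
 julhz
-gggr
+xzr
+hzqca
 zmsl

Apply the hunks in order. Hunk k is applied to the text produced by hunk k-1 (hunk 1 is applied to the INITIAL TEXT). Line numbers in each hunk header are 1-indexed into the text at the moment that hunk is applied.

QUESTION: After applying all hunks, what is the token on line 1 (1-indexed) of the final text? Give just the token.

Answer: julhz

Derivation:
Hunk 1: at line 2 remove [fwsk,lpow,fhh] add [eoxaf] -> 7 lines: julhz tihae qsbm eoxaf eyd dupqr pqzb
Hunk 2: at line 3 remove [eoxaf,eyd] add [svmux,fcv,xxoz] -> 8 lines: julhz tihae qsbm svmux fcv xxoz dupqr pqzb
Hunk 3: at line 1 remove [qsbm,svmux] add [mrlc,qlksq] -> 8 lines: julhz tihae mrlc qlksq fcv xxoz dupqr pqzb
Hunk 4: at line 1 remove [mrlc,qlksq,fcv] add [cmlo] -> 6 lines: julhz tihae cmlo xxoz dupqr pqzb
Hunk 5: at line 1 remove [cmlo,xxoz] add [xwi] -> 5 lines: julhz tihae xwi dupqr pqzb
Hunk 6: at line 1 remove [tihae,xwi,dupqr] add [gggr,zmsl] -> 4 lines: julhz gggr zmsl pqzb
Hunk 7: at line 1 remove [gggr] add [xzr,hzqca] -> 5 lines: julhz xzr hzqca zmsl pqzb
Final line 1: julhz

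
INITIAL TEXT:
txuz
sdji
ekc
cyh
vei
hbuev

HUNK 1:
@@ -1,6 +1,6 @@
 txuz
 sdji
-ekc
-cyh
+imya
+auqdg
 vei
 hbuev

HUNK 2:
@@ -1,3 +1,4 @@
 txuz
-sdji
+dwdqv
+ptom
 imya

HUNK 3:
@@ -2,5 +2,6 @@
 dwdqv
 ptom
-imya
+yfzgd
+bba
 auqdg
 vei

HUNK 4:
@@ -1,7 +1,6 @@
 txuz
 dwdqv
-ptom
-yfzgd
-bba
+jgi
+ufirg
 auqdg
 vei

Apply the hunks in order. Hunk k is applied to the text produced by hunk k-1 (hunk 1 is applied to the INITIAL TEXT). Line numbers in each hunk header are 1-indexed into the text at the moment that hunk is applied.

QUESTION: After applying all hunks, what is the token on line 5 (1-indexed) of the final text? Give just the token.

Answer: auqdg

Derivation:
Hunk 1: at line 1 remove [ekc,cyh] add [imya,auqdg] -> 6 lines: txuz sdji imya auqdg vei hbuev
Hunk 2: at line 1 remove [sdji] add [dwdqv,ptom] -> 7 lines: txuz dwdqv ptom imya auqdg vei hbuev
Hunk 3: at line 2 remove [imya] add [yfzgd,bba] -> 8 lines: txuz dwdqv ptom yfzgd bba auqdg vei hbuev
Hunk 4: at line 1 remove [ptom,yfzgd,bba] add [jgi,ufirg] -> 7 lines: txuz dwdqv jgi ufirg auqdg vei hbuev
Final line 5: auqdg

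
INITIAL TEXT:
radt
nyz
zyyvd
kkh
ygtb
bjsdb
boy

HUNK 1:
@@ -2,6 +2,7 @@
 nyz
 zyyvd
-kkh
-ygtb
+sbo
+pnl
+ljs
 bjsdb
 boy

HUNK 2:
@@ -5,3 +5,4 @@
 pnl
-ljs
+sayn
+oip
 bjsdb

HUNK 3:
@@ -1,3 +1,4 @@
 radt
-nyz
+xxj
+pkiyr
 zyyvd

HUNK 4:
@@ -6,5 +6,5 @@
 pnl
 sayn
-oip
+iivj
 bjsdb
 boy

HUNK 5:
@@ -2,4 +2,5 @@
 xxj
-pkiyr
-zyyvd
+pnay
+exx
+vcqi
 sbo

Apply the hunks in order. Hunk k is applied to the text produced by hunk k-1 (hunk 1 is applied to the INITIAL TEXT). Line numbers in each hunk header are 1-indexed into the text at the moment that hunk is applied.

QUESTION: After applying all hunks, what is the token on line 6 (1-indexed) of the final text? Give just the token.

Hunk 1: at line 2 remove [kkh,ygtb] add [sbo,pnl,ljs] -> 8 lines: radt nyz zyyvd sbo pnl ljs bjsdb boy
Hunk 2: at line 5 remove [ljs] add [sayn,oip] -> 9 lines: radt nyz zyyvd sbo pnl sayn oip bjsdb boy
Hunk 3: at line 1 remove [nyz] add [xxj,pkiyr] -> 10 lines: radt xxj pkiyr zyyvd sbo pnl sayn oip bjsdb boy
Hunk 4: at line 6 remove [oip] add [iivj] -> 10 lines: radt xxj pkiyr zyyvd sbo pnl sayn iivj bjsdb boy
Hunk 5: at line 2 remove [pkiyr,zyyvd] add [pnay,exx,vcqi] -> 11 lines: radt xxj pnay exx vcqi sbo pnl sayn iivj bjsdb boy
Final line 6: sbo

Answer: sbo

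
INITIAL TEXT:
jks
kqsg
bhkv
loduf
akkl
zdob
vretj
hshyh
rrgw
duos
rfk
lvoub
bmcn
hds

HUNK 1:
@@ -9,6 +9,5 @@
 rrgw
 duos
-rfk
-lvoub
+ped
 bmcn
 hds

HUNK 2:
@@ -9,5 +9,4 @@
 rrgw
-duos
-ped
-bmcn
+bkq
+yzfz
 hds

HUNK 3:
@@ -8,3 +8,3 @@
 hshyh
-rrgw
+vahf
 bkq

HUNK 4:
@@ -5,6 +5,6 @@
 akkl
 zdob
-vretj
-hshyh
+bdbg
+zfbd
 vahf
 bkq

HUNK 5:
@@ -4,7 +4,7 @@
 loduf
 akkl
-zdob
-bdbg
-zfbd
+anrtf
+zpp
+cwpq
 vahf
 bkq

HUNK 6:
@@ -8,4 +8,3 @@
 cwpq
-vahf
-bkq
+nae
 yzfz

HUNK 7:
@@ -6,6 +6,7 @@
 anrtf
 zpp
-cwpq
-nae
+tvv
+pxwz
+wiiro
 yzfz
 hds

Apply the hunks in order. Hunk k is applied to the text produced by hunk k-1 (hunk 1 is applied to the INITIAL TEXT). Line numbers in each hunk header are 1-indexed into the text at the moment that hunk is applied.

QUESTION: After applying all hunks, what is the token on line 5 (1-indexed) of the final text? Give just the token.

Hunk 1: at line 9 remove [rfk,lvoub] add [ped] -> 13 lines: jks kqsg bhkv loduf akkl zdob vretj hshyh rrgw duos ped bmcn hds
Hunk 2: at line 9 remove [duos,ped,bmcn] add [bkq,yzfz] -> 12 lines: jks kqsg bhkv loduf akkl zdob vretj hshyh rrgw bkq yzfz hds
Hunk 3: at line 8 remove [rrgw] add [vahf] -> 12 lines: jks kqsg bhkv loduf akkl zdob vretj hshyh vahf bkq yzfz hds
Hunk 4: at line 5 remove [vretj,hshyh] add [bdbg,zfbd] -> 12 lines: jks kqsg bhkv loduf akkl zdob bdbg zfbd vahf bkq yzfz hds
Hunk 5: at line 4 remove [zdob,bdbg,zfbd] add [anrtf,zpp,cwpq] -> 12 lines: jks kqsg bhkv loduf akkl anrtf zpp cwpq vahf bkq yzfz hds
Hunk 6: at line 8 remove [vahf,bkq] add [nae] -> 11 lines: jks kqsg bhkv loduf akkl anrtf zpp cwpq nae yzfz hds
Hunk 7: at line 6 remove [cwpq,nae] add [tvv,pxwz,wiiro] -> 12 lines: jks kqsg bhkv loduf akkl anrtf zpp tvv pxwz wiiro yzfz hds
Final line 5: akkl

Answer: akkl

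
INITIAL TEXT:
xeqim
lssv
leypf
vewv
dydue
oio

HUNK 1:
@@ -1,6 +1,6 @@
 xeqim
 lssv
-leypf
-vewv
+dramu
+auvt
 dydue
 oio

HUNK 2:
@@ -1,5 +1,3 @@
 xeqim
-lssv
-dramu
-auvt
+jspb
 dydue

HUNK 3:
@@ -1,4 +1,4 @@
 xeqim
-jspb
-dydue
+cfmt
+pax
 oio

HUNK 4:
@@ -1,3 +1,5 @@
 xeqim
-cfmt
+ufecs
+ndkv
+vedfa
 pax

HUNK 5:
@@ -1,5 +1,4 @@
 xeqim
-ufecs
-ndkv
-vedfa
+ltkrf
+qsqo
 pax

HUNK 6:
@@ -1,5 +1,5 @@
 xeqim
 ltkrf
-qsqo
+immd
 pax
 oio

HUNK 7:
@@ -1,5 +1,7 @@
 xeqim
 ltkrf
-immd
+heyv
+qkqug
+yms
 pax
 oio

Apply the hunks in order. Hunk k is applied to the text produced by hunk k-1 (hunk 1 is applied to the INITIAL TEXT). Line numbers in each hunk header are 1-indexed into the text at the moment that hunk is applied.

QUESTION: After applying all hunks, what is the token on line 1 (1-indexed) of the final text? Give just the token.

Answer: xeqim

Derivation:
Hunk 1: at line 1 remove [leypf,vewv] add [dramu,auvt] -> 6 lines: xeqim lssv dramu auvt dydue oio
Hunk 2: at line 1 remove [lssv,dramu,auvt] add [jspb] -> 4 lines: xeqim jspb dydue oio
Hunk 3: at line 1 remove [jspb,dydue] add [cfmt,pax] -> 4 lines: xeqim cfmt pax oio
Hunk 4: at line 1 remove [cfmt] add [ufecs,ndkv,vedfa] -> 6 lines: xeqim ufecs ndkv vedfa pax oio
Hunk 5: at line 1 remove [ufecs,ndkv,vedfa] add [ltkrf,qsqo] -> 5 lines: xeqim ltkrf qsqo pax oio
Hunk 6: at line 1 remove [qsqo] add [immd] -> 5 lines: xeqim ltkrf immd pax oio
Hunk 7: at line 1 remove [immd] add [heyv,qkqug,yms] -> 7 lines: xeqim ltkrf heyv qkqug yms pax oio
Final line 1: xeqim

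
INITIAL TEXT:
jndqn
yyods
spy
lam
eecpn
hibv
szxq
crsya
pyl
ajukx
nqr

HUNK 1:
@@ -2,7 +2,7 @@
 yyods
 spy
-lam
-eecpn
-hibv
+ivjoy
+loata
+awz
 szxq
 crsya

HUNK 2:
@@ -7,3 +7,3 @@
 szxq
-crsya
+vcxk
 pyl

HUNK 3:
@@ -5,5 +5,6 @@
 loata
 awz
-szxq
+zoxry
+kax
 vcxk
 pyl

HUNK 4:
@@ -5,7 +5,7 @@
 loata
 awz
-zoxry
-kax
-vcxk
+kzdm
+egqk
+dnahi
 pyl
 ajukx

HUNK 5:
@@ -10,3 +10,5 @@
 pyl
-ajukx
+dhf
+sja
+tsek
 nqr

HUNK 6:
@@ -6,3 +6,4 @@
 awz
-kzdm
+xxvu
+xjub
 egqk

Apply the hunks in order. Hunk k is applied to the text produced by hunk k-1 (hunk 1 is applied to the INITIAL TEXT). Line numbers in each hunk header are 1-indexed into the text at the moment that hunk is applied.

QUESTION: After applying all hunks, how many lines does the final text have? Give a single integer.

Hunk 1: at line 2 remove [lam,eecpn,hibv] add [ivjoy,loata,awz] -> 11 lines: jndqn yyods spy ivjoy loata awz szxq crsya pyl ajukx nqr
Hunk 2: at line 7 remove [crsya] add [vcxk] -> 11 lines: jndqn yyods spy ivjoy loata awz szxq vcxk pyl ajukx nqr
Hunk 3: at line 5 remove [szxq] add [zoxry,kax] -> 12 lines: jndqn yyods spy ivjoy loata awz zoxry kax vcxk pyl ajukx nqr
Hunk 4: at line 5 remove [zoxry,kax,vcxk] add [kzdm,egqk,dnahi] -> 12 lines: jndqn yyods spy ivjoy loata awz kzdm egqk dnahi pyl ajukx nqr
Hunk 5: at line 10 remove [ajukx] add [dhf,sja,tsek] -> 14 lines: jndqn yyods spy ivjoy loata awz kzdm egqk dnahi pyl dhf sja tsek nqr
Hunk 6: at line 6 remove [kzdm] add [xxvu,xjub] -> 15 lines: jndqn yyods spy ivjoy loata awz xxvu xjub egqk dnahi pyl dhf sja tsek nqr
Final line count: 15

Answer: 15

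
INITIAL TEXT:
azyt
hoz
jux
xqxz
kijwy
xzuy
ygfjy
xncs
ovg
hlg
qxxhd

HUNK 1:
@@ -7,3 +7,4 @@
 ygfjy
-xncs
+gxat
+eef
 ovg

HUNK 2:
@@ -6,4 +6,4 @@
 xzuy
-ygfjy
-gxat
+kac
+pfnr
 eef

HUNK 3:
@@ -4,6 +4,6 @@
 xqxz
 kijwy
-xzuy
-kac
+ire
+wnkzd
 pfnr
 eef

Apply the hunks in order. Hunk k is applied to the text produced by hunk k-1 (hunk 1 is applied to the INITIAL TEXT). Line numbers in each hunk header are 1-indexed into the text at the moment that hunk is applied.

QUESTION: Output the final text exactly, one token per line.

Answer: azyt
hoz
jux
xqxz
kijwy
ire
wnkzd
pfnr
eef
ovg
hlg
qxxhd

Derivation:
Hunk 1: at line 7 remove [xncs] add [gxat,eef] -> 12 lines: azyt hoz jux xqxz kijwy xzuy ygfjy gxat eef ovg hlg qxxhd
Hunk 2: at line 6 remove [ygfjy,gxat] add [kac,pfnr] -> 12 lines: azyt hoz jux xqxz kijwy xzuy kac pfnr eef ovg hlg qxxhd
Hunk 3: at line 4 remove [xzuy,kac] add [ire,wnkzd] -> 12 lines: azyt hoz jux xqxz kijwy ire wnkzd pfnr eef ovg hlg qxxhd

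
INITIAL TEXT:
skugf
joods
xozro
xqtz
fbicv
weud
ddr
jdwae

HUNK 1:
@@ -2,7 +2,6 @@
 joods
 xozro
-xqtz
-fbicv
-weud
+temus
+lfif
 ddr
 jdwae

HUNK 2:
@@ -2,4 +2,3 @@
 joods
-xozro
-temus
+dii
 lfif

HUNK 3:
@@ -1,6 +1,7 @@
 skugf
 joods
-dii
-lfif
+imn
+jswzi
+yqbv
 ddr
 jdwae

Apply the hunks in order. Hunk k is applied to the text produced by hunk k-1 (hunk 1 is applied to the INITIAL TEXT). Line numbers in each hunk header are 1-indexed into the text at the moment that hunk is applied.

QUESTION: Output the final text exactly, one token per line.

Answer: skugf
joods
imn
jswzi
yqbv
ddr
jdwae

Derivation:
Hunk 1: at line 2 remove [xqtz,fbicv,weud] add [temus,lfif] -> 7 lines: skugf joods xozro temus lfif ddr jdwae
Hunk 2: at line 2 remove [xozro,temus] add [dii] -> 6 lines: skugf joods dii lfif ddr jdwae
Hunk 3: at line 1 remove [dii,lfif] add [imn,jswzi,yqbv] -> 7 lines: skugf joods imn jswzi yqbv ddr jdwae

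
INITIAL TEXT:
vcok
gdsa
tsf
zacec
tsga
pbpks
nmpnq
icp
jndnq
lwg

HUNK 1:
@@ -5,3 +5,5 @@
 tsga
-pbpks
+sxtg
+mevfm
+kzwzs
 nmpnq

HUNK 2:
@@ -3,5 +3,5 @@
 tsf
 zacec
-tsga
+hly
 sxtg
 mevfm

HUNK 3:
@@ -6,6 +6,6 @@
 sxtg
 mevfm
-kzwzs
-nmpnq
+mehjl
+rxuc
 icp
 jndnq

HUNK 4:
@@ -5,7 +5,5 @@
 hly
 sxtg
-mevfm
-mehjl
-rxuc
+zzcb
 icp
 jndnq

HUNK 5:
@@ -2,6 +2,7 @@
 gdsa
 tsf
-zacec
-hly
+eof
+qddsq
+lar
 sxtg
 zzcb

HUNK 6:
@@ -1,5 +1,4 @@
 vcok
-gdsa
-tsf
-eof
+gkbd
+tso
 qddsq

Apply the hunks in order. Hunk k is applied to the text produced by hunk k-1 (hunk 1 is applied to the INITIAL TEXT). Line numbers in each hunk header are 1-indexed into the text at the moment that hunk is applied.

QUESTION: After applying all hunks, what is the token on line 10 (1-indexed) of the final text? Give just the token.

Hunk 1: at line 5 remove [pbpks] add [sxtg,mevfm,kzwzs] -> 12 lines: vcok gdsa tsf zacec tsga sxtg mevfm kzwzs nmpnq icp jndnq lwg
Hunk 2: at line 3 remove [tsga] add [hly] -> 12 lines: vcok gdsa tsf zacec hly sxtg mevfm kzwzs nmpnq icp jndnq lwg
Hunk 3: at line 6 remove [kzwzs,nmpnq] add [mehjl,rxuc] -> 12 lines: vcok gdsa tsf zacec hly sxtg mevfm mehjl rxuc icp jndnq lwg
Hunk 4: at line 5 remove [mevfm,mehjl,rxuc] add [zzcb] -> 10 lines: vcok gdsa tsf zacec hly sxtg zzcb icp jndnq lwg
Hunk 5: at line 2 remove [zacec,hly] add [eof,qddsq,lar] -> 11 lines: vcok gdsa tsf eof qddsq lar sxtg zzcb icp jndnq lwg
Hunk 6: at line 1 remove [gdsa,tsf,eof] add [gkbd,tso] -> 10 lines: vcok gkbd tso qddsq lar sxtg zzcb icp jndnq lwg
Final line 10: lwg

Answer: lwg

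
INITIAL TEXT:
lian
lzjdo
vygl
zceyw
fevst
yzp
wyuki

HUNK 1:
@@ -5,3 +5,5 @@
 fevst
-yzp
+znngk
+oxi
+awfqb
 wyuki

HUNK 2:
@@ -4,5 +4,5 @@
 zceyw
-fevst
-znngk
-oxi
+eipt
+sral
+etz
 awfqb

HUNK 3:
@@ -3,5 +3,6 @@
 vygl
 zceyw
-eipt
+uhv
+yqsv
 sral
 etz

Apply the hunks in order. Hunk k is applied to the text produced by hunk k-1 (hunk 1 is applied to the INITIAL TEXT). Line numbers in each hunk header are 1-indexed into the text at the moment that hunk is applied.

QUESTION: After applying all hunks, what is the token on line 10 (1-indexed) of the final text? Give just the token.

Hunk 1: at line 5 remove [yzp] add [znngk,oxi,awfqb] -> 9 lines: lian lzjdo vygl zceyw fevst znngk oxi awfqb wyuki
Hunk 2: at line 4 remove [fevst,znngk,oxi] add [eipt,sral,etz] -> 9 lines: lian lzjdo vygl zceyw eipt sral etz awfqb wyuki
Hunk 3: at line 3 remove [eipt] add [uhv,yqsv] -> 10 lines: lian lzjdo vygl zceyw uhv yqsv sral etz awfqb wyuki
Final line 10: wyuki

Answer: wyuki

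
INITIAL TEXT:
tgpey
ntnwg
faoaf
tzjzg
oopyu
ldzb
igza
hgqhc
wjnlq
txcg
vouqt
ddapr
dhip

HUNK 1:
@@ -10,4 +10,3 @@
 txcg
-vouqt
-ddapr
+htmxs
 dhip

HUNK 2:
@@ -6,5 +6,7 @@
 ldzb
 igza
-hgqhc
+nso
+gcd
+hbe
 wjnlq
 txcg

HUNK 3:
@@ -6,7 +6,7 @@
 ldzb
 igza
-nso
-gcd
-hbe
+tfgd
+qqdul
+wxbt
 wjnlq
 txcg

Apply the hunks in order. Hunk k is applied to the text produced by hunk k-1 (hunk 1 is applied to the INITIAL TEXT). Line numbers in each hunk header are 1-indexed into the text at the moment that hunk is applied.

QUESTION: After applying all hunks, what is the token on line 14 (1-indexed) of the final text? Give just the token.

Answer: dhip

Derivation:
Hunk 1: at line 10 remove [vouqt,ddapr] add [htmxs] -> 12 lines: tgpey ntnwg faoaf tzjzg oopyu ldzb igza hgqhc wjnlq txcg htmxs dhip
Hunk 2: at line 6 remove [hgqhc] add [nso,gcd,hbe] -> 14 lines: tgpey ntnwg faoaf tzjzg oopyu ldzb igza nso gcd hbe wjnlq txcg htmxs dhip
Hunk 3: at line 6 remove [nso,gcd,hbe] add [tfgd,qqdul,wxbt] -> 14 lines: tgpey ntnwg faoaf tzjzg oopyu ldzb igza tfgd qqdul wxbt wjnlq txcg htmxs dhip
Final line 14: dhip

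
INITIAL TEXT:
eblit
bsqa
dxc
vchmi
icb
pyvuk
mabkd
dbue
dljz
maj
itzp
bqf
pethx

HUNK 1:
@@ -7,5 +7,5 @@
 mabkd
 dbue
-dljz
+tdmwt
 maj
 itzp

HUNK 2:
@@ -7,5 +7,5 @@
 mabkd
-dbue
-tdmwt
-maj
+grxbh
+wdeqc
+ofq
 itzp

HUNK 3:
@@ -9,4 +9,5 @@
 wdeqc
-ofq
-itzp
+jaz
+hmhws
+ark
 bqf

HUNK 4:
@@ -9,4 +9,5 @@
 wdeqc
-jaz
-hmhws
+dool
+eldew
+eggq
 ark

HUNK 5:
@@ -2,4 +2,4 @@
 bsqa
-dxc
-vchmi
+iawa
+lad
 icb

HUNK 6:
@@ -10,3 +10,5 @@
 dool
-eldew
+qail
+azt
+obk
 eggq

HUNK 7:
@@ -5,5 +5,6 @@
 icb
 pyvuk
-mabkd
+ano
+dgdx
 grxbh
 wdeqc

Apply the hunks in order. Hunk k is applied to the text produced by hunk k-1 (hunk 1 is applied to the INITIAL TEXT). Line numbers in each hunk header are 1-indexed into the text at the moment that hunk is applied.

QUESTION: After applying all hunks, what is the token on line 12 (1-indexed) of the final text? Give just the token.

Answer: qail

Derivation:
Hunk 1: at line 7 remove [dljz] add [tdmwt] -> 13 lines: eblit bsqa dxc vchmi icb pyvuk mabkd dbue tdmwt maj itzp bqf pethx
Hunk 2: at line 7 remove [dbue,tdmwt,maj] add [grxbh,wdeqc,ofq] -> 13 lines: eblit bsqa dxc vchmi icb pyvuk mabkd grxbh wdeqc ofq itzp bqf pethx
Hunk 3: at line 9 remove [ofq,itzp] add [jaz,hmhws,ark] -> 14 lines: eblit bsqa dxc vchmi icb pyvuk mabkd grxbh wdeqc jaz hmhws ark bqf pethx
Hunk 4: at line 9 remove [jaz,hmhws] add [dool,eldew,eggq] -> 15 lines: eblit bsqa dxc vchmi icb pyvuk mabkd grxbh wdeqc dool eldew eggq ark bqf pethx
Hunk 5: at line 2 remove [dxc,vchmi] add [iawa,lad] -> 15 lines: eblit bsqa iawa lad icb pyvuk mabkd grxbh wdeqc dool eldew eggq ark bqf pethx
Hunk 6: at line 10 remove [eldew] add [qail,azt,obk] -> 17 lines: eblit bsqa iawa lad icb pyvuk mabkd grxbh wdeqc dool qail azt obk eggq ark bqf pethx
Hunk 7: at line 5 remove [mabkd] add [ano,dgdx] -> 18 lines: eblit bsqa iawa lad icb pyvuk ano dgdx grxbh wdeqc dool qail azt obk eggq ark bqf pethx
Final line 12: qail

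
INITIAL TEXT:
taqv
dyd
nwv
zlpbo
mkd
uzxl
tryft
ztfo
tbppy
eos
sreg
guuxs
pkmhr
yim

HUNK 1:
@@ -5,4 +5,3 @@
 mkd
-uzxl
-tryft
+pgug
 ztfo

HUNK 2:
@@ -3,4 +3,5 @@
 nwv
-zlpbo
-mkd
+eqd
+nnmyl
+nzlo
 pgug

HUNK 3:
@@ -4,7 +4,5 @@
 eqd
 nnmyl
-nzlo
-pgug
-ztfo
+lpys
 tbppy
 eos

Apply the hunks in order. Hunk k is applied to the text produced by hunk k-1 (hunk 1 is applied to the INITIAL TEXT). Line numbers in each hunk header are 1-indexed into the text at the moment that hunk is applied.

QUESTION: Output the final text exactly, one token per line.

Hunk 1: at line 5 remove [uzxl,tryft] add [pgug] -> 13 lines: taqv dyd nwv zlpbo mkd pgug ztfo tbppy eos sreg guuxs pkmhr yim
Hunk 2: at line 3 remove [zlpbo,mkd] add [eqd,nnmyl,nzlo] -> 14 lines: taqv dyd nwv eqd nnmyl nzlo pgug ztfo tbppy eos sreg guuxs pkmhr yim
Hunk 3: at line 4 remove [nzlo,pgug,ztfo] add [lpys] -> 12 lines: taqv dyd nwv eqd nnmyl lpys tbppy eos sreg guuxs pkmhr yim

Answer: taqv
dyd
nwv
eqd
nnmyl
lpys
tbppy
eos
sreg
guuxs
pkmhr
yim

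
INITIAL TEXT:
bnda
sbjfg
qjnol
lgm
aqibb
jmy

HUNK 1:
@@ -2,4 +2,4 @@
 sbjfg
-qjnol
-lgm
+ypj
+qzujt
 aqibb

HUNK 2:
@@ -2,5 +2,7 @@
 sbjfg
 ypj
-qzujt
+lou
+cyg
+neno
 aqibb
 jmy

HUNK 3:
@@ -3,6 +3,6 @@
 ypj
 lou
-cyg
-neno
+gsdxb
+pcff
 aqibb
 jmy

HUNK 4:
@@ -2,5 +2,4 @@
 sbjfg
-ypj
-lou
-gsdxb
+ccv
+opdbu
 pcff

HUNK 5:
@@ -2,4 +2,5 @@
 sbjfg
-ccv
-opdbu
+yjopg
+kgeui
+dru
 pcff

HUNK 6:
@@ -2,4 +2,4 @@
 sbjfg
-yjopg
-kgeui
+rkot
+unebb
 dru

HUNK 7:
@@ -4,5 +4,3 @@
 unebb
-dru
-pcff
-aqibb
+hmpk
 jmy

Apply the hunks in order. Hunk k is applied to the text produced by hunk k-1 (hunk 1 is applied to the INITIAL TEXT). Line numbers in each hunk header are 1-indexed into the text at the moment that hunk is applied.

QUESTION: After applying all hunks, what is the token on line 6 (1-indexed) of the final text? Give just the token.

Hunk 1: at line 2 remove [qjnol,lgm] add [ypj,qzujt] -> 6 lines: bnda sbjfg ypj qzujt aqibb jmy
Hunk 2: at line 2 remove [qzujt] add [lou,cyg,neno] -> 8 lines: bnda sbjfg ypj lou cyg neno aqibb jmy
Hunk 3: at line 3 remove [cyg,neno] add [gsdxb,pcff] -> 8 lines: bnda sbjfg ypj lou gsdxb pcff aqibb jmy
Hunk 4: at line 2 remove [ypj,lou,gsdxb] add [ccv,opdbu] -> 7 lines: bnda sbjfg ccv opdbu pcff aqibb jmy
Hunk 5: at line 2 remove [ccv,opdbu] add [yjopg,kgeui,dru] -> 8 lines: bnda sbjfg yjopg kgeui dru pcff aqibb jmy
Hunk 6: at line 2 remove [yjopg,kgeui] add [rkot,unebb] -> 8 lines: bnda sbjfg rkot unebb dru pcff aqibb jmy
Hunk 7: at line 4 remove [dru,pcff,aqibb] add [hmpk] -> 6 lines: bnda sbjfg rkot unebb hmpk jmy
Final line 6: jmy

Answer: jmy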